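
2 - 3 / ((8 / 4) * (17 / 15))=0.68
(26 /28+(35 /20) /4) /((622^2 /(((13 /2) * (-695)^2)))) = 11.09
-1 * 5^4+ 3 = -622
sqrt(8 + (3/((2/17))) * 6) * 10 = 10 * sqrt(161) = 126.89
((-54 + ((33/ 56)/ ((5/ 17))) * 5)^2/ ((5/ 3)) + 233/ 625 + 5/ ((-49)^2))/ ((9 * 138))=111505534087/ 119281680000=0.93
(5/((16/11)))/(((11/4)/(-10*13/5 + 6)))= -25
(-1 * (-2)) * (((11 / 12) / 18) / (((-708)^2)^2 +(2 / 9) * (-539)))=0.00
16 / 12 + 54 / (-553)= 2050 / 1659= 1.24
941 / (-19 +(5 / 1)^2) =941 / 6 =156.83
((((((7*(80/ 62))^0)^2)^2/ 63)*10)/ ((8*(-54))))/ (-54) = 5/ 734832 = 0.00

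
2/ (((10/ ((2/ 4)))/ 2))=1/ 5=0.20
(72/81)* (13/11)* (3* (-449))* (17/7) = -793832/231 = -3436.50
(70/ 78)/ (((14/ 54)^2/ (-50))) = -667.58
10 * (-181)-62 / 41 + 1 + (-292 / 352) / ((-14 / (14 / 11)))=-71852615 / 39688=-1810.44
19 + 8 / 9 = 179 / 9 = 19.89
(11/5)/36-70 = -69.94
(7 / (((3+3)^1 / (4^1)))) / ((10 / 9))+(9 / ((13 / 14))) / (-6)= 168 / 65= 2.58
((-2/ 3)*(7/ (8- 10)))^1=7/ 3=2.33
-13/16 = -0.81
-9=-9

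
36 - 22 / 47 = 35.53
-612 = -612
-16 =-16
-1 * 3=-3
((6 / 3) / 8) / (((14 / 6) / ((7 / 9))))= 1 / 12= 0.08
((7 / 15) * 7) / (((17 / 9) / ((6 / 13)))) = 882 / 1105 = 0.80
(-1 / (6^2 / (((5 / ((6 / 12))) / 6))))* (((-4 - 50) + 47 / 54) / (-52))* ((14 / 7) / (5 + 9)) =-0.01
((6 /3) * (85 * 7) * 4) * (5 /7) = 3400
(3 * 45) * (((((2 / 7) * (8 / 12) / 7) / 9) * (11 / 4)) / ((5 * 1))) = 11 / 49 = 0.22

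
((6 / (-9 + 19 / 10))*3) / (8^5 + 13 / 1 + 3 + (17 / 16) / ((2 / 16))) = -72 / 931307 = -0.00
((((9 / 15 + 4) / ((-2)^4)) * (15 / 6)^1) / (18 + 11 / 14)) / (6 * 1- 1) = 161 / 21040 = 0.01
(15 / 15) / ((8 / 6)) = 0.75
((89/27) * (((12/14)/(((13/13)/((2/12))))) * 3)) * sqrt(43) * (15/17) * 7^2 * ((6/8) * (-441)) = -1373715 * sqrt(43)/68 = -132471.35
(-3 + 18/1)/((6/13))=65/2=32.50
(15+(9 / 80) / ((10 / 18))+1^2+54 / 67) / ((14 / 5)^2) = 455827 / 210112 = 2.17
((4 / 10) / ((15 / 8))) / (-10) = -8 / 375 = -0.02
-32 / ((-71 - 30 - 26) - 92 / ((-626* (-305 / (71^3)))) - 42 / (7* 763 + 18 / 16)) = 130556406560 / 1221795765497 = 0.11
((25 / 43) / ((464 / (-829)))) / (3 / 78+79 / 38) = -5119075 / 10434896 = -0.49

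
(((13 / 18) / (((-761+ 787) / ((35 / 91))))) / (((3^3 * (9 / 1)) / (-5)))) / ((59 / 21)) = -175 / 2236572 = -0.00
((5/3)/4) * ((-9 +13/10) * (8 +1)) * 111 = -25641/8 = -3205.12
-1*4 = -4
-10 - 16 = -26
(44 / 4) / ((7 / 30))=330 / 7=47.14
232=232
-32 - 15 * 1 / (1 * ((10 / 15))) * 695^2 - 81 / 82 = -445591915 / 41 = -10868095.49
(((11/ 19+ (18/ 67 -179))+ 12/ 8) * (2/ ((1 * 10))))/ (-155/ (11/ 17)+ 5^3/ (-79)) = 390838833/ 2667444200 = 0.15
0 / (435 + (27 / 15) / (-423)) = 0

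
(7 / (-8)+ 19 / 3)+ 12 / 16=149 / 24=6.21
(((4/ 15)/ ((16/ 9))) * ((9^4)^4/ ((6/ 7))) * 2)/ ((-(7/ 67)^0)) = -12971141321962887/ 20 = -648557066098144.35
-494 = -494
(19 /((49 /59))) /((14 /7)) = 11.44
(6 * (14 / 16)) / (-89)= -21 / 356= -0.06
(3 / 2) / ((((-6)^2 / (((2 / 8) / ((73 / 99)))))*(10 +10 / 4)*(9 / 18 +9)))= 33 / 277400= 0.00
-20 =-20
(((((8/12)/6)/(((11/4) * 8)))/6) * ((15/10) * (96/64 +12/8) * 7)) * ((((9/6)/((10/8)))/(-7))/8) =-1/1760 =-0.00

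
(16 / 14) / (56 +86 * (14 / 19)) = 38 / 3969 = 0.01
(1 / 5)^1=0.20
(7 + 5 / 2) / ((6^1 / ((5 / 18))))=0.44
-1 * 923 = -923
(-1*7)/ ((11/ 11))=-7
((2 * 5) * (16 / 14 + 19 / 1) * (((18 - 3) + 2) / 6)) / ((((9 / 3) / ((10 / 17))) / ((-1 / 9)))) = -2350 / 189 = -12.43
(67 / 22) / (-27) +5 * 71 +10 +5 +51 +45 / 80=2002729 / 4752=421.45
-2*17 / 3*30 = -340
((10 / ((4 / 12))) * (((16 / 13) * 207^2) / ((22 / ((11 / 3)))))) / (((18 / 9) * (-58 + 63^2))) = 1713960 / 50843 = 33.71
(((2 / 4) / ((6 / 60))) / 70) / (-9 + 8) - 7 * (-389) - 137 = 2585.93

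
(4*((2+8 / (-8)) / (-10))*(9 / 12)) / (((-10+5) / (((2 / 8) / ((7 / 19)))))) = 57 / 1400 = 0.04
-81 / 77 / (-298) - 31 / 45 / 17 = -649361 / 17553690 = -0.04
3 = 3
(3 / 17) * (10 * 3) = 5.29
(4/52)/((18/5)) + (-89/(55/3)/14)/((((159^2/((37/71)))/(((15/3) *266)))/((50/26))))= 1584095/513355986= 0.00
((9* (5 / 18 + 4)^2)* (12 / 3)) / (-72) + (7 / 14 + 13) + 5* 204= 663779 / 648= 1024.35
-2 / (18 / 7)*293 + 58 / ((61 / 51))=-98489 / 549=-179.40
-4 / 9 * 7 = -28 / 9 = -3.11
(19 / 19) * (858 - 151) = 707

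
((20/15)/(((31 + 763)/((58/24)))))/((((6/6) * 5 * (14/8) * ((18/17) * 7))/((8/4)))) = 986/7878465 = 0.00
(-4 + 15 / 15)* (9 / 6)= -9 / 2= -4.50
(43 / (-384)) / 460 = -43 / 176640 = -0.00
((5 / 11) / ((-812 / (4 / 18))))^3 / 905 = -25 / 11753365975470504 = -0.00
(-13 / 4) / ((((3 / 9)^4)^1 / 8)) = -2106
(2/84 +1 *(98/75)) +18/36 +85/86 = 127271/45150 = 2.82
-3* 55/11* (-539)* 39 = 315315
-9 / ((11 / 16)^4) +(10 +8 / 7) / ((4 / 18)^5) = 33650859663 / 1639792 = 20521.42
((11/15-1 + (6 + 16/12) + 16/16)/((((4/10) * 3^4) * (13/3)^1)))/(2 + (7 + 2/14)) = 847/134784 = 0.01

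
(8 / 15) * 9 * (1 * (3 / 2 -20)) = -444 / 5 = -88.80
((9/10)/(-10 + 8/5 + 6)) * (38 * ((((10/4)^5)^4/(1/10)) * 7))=-190258026123046875/2097152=-90722096501.85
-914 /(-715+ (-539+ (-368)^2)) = -457 /67085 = -0.01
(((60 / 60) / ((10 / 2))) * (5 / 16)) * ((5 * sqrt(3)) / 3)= 5 * sqrt(3) / 48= 0.18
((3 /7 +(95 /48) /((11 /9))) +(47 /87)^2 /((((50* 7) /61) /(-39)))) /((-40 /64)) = -4985369 /48567750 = -0.10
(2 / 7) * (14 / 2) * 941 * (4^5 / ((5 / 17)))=32761856 / 5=6552371.20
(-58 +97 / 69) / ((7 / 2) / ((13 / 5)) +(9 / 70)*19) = -1776775 / 118956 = -14.94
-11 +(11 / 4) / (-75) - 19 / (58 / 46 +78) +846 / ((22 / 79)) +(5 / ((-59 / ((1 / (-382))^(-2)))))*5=-20872337526697 / 354938100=-58805.57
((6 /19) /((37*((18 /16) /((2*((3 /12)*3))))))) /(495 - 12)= 0.00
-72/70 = -36/35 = -1.03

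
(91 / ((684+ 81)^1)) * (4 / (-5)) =-364 / 3825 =-0.10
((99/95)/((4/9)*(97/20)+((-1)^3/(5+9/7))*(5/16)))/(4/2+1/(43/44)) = 13486176/82390555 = 0.16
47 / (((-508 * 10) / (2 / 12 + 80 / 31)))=-24017 / 944880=-0.03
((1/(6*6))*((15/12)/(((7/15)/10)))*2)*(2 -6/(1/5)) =-125/3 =-41.67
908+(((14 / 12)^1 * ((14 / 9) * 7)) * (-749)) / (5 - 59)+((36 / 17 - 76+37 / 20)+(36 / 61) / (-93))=474405680401 / 468703260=1012.17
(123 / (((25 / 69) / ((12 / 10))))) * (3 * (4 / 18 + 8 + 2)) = 1561608 / 125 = 12492.86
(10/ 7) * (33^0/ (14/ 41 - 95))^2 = 16810/ 105435127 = 0.00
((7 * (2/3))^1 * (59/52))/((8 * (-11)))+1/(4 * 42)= -2605/48048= -0.05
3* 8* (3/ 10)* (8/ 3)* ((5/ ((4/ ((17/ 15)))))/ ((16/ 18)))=153/ 5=30.60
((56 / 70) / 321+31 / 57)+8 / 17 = 527197 / 518415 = 1.02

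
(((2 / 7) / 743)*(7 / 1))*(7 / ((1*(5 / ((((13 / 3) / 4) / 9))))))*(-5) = -91 / 40122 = -0.00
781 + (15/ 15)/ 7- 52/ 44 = 779.96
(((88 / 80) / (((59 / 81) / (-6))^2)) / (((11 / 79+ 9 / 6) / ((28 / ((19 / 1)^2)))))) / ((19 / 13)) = 10673224848 / 4417093115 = 2.42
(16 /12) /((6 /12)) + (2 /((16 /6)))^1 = 41 /12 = 3.42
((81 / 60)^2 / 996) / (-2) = -243 / 265600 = -0.00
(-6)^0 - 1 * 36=-35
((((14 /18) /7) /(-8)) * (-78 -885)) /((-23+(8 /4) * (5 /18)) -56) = -963 /5648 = -0.17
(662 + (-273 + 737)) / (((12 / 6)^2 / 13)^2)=11893.38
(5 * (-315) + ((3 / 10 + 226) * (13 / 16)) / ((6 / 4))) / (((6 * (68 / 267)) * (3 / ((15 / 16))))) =-31023709 / 104448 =-297.03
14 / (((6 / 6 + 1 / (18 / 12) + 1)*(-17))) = -21 / 68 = -0.31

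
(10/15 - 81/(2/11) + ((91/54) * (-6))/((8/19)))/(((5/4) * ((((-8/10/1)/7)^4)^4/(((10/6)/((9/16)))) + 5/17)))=-2910056859290520670928955078125/2281924248706125569864518722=-1275.26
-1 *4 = -4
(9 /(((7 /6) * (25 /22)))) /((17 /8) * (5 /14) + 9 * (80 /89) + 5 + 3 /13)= 2443584 /5068025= 0.48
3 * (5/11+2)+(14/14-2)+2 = 92/11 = 8.36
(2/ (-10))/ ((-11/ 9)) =0.16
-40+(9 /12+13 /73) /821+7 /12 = -7086874 /179799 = -39.42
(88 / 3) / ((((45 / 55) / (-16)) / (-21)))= 108416 / 9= 12046.22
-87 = -87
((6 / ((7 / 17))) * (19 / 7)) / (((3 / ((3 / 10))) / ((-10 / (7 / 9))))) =-17442 / 343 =-50.85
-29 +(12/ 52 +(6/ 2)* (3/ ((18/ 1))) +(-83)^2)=178379/ 26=6860.73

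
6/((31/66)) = 396/31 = 12.77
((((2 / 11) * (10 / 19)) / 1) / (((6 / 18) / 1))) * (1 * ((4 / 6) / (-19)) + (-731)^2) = 609171500 / 3971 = 153405.06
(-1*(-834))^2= 695556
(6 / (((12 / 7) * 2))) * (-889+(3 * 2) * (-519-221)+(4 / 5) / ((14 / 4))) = -186507 / 20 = -9325.35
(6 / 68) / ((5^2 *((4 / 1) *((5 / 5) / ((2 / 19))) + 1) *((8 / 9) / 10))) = 9 / 8840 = 0.00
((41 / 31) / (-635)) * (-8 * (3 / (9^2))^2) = 328 / 14350365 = 0.00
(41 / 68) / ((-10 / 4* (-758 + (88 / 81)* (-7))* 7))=3321 / 73796660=0.00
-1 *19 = -19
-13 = -13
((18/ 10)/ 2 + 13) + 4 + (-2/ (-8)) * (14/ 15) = 272/ 15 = 18.13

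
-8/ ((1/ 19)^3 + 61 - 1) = -54872/ 411541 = -0.13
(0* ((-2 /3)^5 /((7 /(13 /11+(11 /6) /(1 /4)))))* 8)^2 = 0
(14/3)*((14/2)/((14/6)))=14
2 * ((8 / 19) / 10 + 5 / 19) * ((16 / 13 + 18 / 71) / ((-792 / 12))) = -7946 / 578721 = -0.01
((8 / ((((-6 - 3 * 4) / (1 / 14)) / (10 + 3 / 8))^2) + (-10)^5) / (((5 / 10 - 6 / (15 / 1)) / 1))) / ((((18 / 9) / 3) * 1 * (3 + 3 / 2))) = -254015965555 / 762048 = -333333.29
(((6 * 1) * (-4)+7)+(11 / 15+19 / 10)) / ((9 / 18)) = -431 / 15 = -28.73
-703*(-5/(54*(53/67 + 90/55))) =26.82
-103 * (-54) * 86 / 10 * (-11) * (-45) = 23677434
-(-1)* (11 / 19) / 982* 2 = 11 / 9329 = 0.00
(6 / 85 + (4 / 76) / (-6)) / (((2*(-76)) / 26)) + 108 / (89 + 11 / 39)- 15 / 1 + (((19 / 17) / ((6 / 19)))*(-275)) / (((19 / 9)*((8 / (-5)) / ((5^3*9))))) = 831206284650371 / 2564284080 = 324147.50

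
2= 2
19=19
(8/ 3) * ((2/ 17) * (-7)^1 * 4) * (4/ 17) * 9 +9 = -2775/ 289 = -9.60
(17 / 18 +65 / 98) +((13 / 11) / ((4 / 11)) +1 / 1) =10333 / 1764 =5.86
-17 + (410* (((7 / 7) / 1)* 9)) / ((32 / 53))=97513 / 16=6094.56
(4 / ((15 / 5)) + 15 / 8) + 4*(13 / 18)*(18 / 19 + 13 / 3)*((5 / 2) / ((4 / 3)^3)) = 70399 / 3648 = 19.30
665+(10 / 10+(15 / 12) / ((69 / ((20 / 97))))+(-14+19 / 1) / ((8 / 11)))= 36028619 / 53544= 672.88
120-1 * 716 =-596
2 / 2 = 1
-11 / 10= -1.10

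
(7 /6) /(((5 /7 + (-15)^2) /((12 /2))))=49 /1580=0.03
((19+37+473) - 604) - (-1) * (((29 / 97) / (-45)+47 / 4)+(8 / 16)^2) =-275024 / 4365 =-63.01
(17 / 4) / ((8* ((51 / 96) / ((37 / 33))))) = 37 / 33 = 1.12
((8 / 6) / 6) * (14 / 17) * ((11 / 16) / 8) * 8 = 77 / 612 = 0.13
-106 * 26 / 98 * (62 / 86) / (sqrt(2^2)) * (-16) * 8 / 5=259.51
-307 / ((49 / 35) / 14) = -3070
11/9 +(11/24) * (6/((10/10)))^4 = 5357/9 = 595.22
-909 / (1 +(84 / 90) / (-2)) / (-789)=4545 / 2104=2.16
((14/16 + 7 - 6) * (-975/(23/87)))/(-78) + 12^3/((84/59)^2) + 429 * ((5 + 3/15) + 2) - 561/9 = 1073159519/270480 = 3967.61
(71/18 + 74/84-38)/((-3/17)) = 35530/189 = 187.99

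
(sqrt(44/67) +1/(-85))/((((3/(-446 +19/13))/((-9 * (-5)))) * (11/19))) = 329403/2431 -3294030 * sqrt(737)/9581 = -9198.13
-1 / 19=-0.05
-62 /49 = -1.27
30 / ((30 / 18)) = 18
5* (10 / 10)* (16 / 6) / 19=40 / 57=0.70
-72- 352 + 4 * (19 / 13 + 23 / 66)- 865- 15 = -1296.76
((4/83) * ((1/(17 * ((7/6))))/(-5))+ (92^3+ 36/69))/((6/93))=12069672.08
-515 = -515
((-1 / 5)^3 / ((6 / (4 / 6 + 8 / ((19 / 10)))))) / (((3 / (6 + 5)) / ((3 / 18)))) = -1529 / 384750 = -0.00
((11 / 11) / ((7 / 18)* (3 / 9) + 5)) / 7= 54 / 1939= 0.03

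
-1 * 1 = -1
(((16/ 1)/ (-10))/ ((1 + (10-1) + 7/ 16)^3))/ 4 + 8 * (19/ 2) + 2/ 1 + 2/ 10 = 1821059841/ 23287315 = 78.20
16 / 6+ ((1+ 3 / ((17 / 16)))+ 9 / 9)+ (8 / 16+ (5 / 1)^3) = 13565 / 102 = 132.99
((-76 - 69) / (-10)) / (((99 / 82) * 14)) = 1189 / 1386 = 0.86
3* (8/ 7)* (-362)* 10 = -86880/ 7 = -12411.43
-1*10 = -10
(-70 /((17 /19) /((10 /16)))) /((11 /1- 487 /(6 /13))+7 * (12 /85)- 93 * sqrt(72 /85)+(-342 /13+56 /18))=5893784047125 /127706915313806- 18141347250 * sqrt(170) /63853457656903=0.04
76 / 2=38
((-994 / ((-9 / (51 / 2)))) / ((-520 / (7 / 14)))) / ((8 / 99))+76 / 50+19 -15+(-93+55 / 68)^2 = 101844411683 / 12022400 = 8471.22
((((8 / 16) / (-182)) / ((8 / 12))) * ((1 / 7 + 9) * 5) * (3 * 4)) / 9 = -160 / 637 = -0.25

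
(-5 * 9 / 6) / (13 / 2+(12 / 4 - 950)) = 5 / 627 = 0.01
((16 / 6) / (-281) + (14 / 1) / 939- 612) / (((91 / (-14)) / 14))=4521447784 / 3430167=1318.14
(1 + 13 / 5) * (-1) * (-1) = 3.60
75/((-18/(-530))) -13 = 6586/3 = 2195.33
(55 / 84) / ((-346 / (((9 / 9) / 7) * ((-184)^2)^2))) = -7880322560 / 25431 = -309870.73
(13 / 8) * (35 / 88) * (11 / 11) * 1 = 0.65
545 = 545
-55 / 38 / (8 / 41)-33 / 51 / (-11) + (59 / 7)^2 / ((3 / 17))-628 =-176852909 / 759696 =-232.79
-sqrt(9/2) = -3 * sqrt(2)/2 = -2.12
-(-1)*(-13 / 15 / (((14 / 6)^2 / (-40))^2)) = -112320 / 2401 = -46.78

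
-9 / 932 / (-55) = 0.00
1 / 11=0.09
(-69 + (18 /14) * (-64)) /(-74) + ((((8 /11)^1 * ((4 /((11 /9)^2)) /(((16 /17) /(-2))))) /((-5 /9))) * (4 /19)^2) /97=247198237701 /120713753930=2.05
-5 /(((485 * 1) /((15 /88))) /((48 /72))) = -5 /4268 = -0.00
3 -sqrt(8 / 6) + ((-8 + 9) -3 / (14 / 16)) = 4 / 7 -2*sqrt(3) / 3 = -0.58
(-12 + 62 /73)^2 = 124.34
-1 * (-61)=61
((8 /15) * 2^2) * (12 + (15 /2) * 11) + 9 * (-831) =-36387 /5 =-7277.40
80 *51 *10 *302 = 12321600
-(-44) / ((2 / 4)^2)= 176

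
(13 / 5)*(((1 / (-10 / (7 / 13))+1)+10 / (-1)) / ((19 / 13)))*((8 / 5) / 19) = -61204 / 45125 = -1.36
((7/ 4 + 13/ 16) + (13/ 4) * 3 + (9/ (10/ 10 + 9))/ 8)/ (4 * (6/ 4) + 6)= 497/ 480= 1.04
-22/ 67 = -0.33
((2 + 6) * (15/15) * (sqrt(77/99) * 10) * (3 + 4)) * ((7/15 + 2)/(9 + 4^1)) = 4144 * sqrt(7)/117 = 93.71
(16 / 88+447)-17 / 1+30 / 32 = 431.12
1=1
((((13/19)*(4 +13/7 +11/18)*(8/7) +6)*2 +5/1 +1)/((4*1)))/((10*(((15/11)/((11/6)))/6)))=14252711/2513700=5.67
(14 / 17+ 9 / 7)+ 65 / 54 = 21289 / 6426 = 3.31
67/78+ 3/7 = 703/546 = 1.29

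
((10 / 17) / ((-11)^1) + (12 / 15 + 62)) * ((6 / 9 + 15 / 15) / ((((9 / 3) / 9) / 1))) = 313.73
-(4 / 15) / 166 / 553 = -2 / 688485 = -0.00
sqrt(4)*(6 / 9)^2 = 8 / 9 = 0.89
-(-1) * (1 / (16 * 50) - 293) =-234399 / 800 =-293.00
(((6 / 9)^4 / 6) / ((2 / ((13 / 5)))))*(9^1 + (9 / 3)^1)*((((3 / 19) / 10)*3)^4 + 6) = 3.08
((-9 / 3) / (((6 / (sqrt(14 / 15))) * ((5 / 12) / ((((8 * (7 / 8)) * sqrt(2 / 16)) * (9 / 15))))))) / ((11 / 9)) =-189 * sqrt(105) / 1375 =-1.41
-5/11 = -0.45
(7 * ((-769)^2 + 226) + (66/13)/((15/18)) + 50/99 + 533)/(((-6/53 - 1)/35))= -9887709736604/75933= -130216239.80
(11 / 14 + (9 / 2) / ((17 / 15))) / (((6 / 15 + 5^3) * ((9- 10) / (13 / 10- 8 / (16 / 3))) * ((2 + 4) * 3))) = 0.00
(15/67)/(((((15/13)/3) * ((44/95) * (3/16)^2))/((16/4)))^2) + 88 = 20010691352/218889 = 91419.36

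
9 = 9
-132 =-132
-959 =-959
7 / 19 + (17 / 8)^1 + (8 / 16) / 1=455 / 152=2.99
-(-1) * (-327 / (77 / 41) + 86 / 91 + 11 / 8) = -1375749 / 8008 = -171.80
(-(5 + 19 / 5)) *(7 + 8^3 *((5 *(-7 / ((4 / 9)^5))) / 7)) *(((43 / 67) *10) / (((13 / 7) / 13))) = 3910039364 / 67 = 58358796.48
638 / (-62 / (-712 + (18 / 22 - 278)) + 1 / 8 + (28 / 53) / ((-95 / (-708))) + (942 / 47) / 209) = 4663455104880 / 30852006569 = 151.16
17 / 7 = 2.43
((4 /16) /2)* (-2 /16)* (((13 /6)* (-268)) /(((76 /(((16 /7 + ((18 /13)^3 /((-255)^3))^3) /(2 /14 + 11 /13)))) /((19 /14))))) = 164564178029638948705812019411 /439496665514111261050312500000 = 0.37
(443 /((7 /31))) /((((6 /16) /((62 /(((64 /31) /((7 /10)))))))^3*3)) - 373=597214380875477 /5184000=115203391.37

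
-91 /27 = -3.37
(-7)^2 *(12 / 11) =588 / 11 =53.45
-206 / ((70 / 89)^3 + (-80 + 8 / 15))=1089177105 / 417589024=2.61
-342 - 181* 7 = -1609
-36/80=-9/20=-0.45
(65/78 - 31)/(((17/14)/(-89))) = 112763/51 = 2211.04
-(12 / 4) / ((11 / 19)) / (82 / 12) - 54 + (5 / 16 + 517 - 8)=3280063 / 7216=454.55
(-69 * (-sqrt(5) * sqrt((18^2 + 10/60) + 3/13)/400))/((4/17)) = 391 * sqrt(9868170)/41600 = 29.53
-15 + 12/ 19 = -273/ 19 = -14.37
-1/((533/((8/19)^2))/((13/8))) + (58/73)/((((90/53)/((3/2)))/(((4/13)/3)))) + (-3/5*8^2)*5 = -121313570726/632076705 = -191.93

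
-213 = -213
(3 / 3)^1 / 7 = 1 / 7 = 0.14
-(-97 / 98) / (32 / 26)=1261 / 1568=0.80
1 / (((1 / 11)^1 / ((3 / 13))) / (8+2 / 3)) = 22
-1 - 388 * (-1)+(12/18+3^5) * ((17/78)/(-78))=7051097/18252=386.32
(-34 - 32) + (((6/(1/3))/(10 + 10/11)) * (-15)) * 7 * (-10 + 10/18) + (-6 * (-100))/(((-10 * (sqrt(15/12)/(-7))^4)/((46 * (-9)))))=38171707.85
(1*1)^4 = 1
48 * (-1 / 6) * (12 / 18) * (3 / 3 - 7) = 32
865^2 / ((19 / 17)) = 12719825 / 19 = 669464.47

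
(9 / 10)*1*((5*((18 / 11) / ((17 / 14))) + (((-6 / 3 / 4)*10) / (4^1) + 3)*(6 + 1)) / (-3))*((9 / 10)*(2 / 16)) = -383481 / 598400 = -0.64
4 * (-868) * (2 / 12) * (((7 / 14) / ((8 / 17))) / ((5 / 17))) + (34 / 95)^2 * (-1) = -113203901 / 54150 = -2090.56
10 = 10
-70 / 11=-6.36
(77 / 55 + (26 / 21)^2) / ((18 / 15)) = 6467 / 2646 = 2.44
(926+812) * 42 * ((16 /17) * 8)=9343488 /17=549616.94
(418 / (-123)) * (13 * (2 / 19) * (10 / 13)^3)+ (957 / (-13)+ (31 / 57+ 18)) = -7528888 / 131651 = -57.19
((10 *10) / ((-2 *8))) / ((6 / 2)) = -25 / 12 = -2.08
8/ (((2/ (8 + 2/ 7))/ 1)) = 232/ 7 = 33.14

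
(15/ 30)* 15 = 15/ 2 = 7.50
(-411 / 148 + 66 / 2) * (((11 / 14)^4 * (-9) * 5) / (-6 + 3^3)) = -140333985 / 5685568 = -24.68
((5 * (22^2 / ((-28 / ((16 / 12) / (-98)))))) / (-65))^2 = 58564 / 178944129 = 0.00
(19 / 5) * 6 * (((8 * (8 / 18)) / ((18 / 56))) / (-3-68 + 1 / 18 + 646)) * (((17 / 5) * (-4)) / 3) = -1.99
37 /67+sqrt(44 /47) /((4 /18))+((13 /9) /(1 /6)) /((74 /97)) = 9*sqrt(517) /47+88594 /7437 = 16.27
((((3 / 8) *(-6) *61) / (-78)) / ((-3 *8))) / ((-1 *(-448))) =-61 / 372736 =-0.00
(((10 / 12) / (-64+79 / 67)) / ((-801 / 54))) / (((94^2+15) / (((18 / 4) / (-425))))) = -201 / 187883628890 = -0.00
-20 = -20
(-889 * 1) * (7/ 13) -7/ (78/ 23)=-37499/ 78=-480.76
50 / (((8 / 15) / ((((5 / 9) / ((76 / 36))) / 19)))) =1875 / 1444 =1.30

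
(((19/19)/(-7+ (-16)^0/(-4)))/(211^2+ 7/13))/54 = -13/226592370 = -0.00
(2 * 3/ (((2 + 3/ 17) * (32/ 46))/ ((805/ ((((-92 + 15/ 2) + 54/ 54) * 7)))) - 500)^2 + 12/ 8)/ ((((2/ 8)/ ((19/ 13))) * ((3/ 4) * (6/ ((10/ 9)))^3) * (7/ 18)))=92752162443201500/ 485762185895126301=0.19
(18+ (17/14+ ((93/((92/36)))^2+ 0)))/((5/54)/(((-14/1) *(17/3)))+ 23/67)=204000374034/51946213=3927.15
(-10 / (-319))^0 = 1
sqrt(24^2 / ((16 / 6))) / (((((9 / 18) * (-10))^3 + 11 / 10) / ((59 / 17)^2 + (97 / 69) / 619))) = -1.43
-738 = -738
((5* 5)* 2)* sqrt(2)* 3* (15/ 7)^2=33750* sqrt(2)/ 49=974.08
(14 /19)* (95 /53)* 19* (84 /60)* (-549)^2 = 561208662 /53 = 10588842.68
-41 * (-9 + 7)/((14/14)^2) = 82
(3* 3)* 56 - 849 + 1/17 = -344.94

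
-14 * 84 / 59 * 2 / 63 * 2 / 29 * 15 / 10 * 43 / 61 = -4816 / 104371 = -0.05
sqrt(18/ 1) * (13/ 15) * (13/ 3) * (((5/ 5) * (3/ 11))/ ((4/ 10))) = 169 * sqrt(2)/ 22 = 10.86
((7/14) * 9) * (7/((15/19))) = 399/10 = 39.90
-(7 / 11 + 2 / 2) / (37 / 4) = -72 / 407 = -0.18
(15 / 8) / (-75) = -1 / 40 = -0.02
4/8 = 1/2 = 0.50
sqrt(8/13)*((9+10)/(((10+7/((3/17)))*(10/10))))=114*sqrt(26)/1937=0.30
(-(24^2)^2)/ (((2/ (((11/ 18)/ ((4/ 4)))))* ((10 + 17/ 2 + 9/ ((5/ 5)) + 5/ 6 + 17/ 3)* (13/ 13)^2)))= -50688/ 17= -2981.65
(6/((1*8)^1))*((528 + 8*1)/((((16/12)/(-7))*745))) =-4221/1490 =-2.83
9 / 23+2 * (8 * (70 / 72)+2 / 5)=16.75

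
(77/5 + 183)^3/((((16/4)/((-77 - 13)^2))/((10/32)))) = 4941969408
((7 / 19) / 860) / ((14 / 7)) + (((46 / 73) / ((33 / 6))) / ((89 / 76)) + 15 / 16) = 1.04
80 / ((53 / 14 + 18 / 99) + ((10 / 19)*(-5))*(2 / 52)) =3043040 / 147067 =20.69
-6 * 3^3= -162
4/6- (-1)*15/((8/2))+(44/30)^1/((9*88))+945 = 256343/270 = 949.42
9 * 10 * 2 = 180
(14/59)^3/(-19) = -2744/3902201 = -0.00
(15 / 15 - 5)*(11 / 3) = -44 / 3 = -14.67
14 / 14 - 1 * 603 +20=-582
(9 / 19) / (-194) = -9 / 3686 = -0.00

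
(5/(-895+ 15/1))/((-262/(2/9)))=1/207504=0.00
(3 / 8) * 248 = 93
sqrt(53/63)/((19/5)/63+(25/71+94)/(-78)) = -0.80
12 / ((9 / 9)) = 12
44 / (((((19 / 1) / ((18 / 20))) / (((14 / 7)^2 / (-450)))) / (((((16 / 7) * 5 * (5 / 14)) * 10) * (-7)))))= 704 / 133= 5.29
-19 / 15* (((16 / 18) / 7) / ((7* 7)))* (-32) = 4864 / 46305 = 0.11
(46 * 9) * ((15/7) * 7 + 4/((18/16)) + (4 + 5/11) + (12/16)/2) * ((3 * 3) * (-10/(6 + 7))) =-19169235/286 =-67025.30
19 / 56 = 0.34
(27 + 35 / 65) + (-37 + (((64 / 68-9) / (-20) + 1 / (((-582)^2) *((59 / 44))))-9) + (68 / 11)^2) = 53858720575619 / 2672056452780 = 20.16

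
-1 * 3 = -3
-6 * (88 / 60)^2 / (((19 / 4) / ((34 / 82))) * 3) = -65824 / 175275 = -0.38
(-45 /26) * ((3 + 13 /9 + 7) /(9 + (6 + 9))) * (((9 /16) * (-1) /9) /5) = 0.01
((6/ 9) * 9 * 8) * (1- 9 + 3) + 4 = -236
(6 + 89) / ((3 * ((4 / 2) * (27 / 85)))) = 8075 / 162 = 49.85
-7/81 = -0.09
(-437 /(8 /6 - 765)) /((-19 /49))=-3381 /2291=-1.48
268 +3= 271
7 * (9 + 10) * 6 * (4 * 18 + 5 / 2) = 59451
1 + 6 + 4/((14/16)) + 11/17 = 1454/119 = 12.22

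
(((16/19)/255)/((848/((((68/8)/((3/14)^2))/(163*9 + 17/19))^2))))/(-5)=-775523/62612232474375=-0.00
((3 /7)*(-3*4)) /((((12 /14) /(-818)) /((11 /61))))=53988 /61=885.05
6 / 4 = 1.50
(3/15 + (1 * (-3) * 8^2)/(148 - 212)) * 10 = 32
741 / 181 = 4.09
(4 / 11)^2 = 16 / 121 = 0.13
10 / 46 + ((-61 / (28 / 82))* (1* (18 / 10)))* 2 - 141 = -631037 / 805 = -783.90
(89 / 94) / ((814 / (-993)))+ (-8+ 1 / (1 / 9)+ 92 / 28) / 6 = -236059 / 535612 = -0.44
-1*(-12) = 12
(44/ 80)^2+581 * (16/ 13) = 3719973/ 5200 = 715.38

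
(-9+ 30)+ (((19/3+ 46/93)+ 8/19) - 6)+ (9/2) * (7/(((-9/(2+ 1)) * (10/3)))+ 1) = 833989/35340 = 23.60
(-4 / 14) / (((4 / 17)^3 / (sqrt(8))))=-4913 * sqrt(2) / 112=-62.04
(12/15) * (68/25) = 272/125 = 2.18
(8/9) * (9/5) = 8/5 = 1.60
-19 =-19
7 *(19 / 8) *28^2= 13034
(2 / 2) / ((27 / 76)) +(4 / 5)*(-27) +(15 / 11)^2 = -276481 / 16335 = -16.93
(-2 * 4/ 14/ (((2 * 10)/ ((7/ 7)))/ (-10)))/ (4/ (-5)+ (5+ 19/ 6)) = 60/ 1547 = 0.04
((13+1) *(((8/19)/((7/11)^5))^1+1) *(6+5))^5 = 280198002321962.66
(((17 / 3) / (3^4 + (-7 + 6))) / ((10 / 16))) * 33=187 / 50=3.74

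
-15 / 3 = -5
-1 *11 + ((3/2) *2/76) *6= -409/38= -10.76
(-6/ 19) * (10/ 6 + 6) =-46/ 19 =-2.42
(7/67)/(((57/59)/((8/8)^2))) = 413/3819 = 0.11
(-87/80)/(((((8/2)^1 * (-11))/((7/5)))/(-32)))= -609/550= -1.11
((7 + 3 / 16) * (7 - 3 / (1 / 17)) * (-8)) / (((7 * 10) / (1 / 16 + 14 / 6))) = 29095 / 336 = 86.59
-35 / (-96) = 35 / 96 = 0.36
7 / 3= 2.33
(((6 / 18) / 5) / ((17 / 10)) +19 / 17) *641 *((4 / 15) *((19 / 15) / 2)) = 1437122 / 11475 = 125.24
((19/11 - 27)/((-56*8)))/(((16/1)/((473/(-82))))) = -5977/293888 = -0.02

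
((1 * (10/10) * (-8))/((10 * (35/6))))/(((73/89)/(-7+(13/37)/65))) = 2763984/2363375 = 1.17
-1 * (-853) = 853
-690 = -690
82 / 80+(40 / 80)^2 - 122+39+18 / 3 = -3029 / 40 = -75.72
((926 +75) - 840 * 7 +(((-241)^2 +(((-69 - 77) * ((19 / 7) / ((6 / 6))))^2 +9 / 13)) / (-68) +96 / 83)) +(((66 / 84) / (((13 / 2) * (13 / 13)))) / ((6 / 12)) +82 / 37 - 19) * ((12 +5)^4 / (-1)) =91358173442469 / 66511718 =1373565.08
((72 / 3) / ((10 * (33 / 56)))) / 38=112 / 1045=0.11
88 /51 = 1.73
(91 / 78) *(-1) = -7 / 6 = -1.17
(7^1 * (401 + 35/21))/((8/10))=10570/3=3523.33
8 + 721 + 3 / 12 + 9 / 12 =730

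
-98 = -98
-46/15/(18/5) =-23/27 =-0.85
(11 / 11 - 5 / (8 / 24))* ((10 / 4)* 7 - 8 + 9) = -259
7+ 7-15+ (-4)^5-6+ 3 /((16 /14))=-1028.38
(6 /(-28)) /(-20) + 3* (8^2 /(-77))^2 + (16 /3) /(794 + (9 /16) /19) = 71786057939 /34348119960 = 2.09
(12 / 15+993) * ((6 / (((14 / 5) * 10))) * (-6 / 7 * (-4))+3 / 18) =263357 / 294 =895.77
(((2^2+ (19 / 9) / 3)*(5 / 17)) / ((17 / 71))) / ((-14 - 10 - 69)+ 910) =45085 / 6375051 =0.01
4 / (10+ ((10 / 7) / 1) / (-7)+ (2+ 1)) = 196 / 627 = 0.31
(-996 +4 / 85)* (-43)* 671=2442579568 / 85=28736230.21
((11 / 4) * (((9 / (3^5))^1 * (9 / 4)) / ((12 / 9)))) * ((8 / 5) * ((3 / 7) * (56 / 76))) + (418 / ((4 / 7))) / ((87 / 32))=8897911 / 33060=269.14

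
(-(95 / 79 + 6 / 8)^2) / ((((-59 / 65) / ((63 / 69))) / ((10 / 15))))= 173213495 / 67752296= 2.56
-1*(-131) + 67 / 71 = 9368 / 71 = 131.94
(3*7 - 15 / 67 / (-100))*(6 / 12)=28143 / 2680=10.50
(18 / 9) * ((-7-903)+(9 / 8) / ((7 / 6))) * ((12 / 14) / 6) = -259.72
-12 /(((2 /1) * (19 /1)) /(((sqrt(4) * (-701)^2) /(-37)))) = 5896812 /703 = 8388.07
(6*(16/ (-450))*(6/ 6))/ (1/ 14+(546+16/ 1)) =-224/ 590175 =-0.00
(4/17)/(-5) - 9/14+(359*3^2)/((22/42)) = 80733659/13090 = 6167.58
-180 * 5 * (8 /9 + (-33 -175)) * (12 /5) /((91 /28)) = 1789440 /13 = 137649.23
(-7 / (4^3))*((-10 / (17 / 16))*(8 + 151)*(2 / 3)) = 1855 / 17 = 109.12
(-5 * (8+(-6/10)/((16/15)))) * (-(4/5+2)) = 833/8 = 104.12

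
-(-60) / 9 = 20 / 3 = 6.67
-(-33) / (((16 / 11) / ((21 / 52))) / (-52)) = -7623 / 16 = -476.44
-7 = -7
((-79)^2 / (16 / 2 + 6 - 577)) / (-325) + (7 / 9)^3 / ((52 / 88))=110759639 / 133388775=0.83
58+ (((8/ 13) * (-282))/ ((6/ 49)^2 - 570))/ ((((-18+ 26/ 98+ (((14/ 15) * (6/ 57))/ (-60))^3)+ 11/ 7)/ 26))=811676771536686525734/ 14113602447723616823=57.51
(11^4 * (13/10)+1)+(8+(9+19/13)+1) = 2476989/130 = 19053.76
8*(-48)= -384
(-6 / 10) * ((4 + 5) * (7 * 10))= -378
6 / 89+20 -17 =273 / 89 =3.07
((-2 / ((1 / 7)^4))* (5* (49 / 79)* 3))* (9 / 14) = -28720.82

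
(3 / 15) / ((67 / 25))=5 / 67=0.07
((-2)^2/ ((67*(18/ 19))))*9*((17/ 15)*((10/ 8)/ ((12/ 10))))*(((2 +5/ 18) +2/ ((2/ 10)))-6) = 182495/ 43416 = 4.20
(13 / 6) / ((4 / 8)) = 13 / 3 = 4.33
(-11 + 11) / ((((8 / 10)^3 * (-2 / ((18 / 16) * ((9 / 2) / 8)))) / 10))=0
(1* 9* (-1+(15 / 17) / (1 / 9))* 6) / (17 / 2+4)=12744 / 425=29.99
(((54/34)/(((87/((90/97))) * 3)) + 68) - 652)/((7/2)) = -55854388/334747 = -166.86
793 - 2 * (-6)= 805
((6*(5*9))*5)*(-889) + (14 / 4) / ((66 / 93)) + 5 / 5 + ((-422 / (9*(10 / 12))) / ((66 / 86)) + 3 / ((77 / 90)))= -16634964361 / 13860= -1200213.88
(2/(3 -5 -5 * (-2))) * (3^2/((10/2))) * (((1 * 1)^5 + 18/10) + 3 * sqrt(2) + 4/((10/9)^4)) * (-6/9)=-40683/25000 -9 * sqrt(2)/10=-2.90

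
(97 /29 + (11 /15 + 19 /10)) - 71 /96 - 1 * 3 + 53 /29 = 18867 /4640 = 4.07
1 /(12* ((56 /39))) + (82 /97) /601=776229 /13058528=0.06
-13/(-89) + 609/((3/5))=90348/89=1015.15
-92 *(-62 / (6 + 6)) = 1426 / 3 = 475.33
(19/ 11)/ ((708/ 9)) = 0.02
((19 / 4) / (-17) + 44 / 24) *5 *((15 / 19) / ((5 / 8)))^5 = 1051729920 / 42093683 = 24.99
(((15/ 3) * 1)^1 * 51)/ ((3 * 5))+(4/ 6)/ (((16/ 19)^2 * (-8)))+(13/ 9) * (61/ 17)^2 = 94499173/ 2663424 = 35.48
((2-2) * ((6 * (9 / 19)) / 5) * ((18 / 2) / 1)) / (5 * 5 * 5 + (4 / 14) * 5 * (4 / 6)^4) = 0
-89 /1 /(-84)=89 /84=1.06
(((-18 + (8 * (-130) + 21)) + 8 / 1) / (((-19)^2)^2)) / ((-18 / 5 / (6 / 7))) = 245 / 130321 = 0.00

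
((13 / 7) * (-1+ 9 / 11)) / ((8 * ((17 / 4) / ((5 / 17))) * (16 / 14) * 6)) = -65 / 152592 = -0.00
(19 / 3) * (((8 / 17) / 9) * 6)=304 / 153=1.99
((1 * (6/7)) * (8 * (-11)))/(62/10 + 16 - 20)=-240/7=-34.29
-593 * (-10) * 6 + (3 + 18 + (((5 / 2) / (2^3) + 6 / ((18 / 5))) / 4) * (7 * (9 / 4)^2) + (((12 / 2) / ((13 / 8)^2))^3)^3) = 4287529357322623244928369627 / 115154336718804370564096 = 37232.90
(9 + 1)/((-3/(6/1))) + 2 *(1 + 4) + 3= -7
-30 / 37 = -0.81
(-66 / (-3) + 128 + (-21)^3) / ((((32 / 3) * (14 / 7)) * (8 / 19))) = -519327 / 512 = -1014.31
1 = 1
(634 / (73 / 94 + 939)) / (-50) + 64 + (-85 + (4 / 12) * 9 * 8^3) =3345809827 / 2208475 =1514.99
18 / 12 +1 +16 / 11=87 / 22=3.95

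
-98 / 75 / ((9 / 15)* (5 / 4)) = -392 / 225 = -1.74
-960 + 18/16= -7671/8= -958.88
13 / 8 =1.62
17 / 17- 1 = 0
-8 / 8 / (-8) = 1 / 8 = 0.12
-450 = -450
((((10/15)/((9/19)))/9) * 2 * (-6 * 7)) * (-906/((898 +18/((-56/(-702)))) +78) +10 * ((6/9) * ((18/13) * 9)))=-6385400224/5904873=-1081.38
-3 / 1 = -3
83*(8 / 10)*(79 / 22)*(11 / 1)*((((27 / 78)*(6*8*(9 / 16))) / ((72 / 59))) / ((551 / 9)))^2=1347788523933 / 32837484160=41.04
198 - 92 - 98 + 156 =164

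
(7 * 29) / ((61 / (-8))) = -1624 / 61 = -26.62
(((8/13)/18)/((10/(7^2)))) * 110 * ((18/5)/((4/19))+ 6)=83006/195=425.67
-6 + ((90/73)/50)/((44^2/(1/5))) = -21199191/3533200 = -6.00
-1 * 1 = -1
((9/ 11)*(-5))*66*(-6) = 1620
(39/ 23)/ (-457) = -39/ 10511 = -0.00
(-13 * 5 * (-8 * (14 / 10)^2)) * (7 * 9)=321048 / 5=64209.60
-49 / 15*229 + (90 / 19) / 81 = -748.01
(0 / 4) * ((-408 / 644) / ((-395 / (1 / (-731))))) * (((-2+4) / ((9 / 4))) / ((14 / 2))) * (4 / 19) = 0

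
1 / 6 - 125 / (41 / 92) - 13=-72157 / 246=-293.32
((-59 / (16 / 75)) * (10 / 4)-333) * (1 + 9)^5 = -102440625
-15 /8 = -1.88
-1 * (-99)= 99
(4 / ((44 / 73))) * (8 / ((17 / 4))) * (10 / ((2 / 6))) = 70080 / 187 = 374.76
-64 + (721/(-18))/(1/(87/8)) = -23981/48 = -499.60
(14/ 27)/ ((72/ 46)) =161/ 486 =0.33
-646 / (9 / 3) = -646 / 3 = -215.33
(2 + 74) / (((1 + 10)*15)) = 76 / 165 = 0.46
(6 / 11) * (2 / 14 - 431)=-18096 / 77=-235.01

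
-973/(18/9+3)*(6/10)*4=-11676/25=-467.04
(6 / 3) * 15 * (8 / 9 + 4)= 440 / 3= 146.67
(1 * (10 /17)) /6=5 /51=0.10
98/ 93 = 1.05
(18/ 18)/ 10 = 1/ 10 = 0.10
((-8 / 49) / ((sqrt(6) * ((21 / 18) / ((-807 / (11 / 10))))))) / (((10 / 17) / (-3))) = -329256 * sqrt(6) / 3773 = -213.76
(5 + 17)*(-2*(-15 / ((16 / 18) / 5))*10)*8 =297000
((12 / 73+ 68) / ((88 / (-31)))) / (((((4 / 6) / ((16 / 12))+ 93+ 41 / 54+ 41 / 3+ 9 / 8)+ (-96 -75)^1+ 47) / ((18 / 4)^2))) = 84339468 / 2592887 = 32.53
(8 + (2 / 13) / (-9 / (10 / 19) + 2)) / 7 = 15684 / 13741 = 1.14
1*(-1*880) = -880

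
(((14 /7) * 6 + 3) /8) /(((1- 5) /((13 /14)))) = -0.44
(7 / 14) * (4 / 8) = 1 / 4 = 0.25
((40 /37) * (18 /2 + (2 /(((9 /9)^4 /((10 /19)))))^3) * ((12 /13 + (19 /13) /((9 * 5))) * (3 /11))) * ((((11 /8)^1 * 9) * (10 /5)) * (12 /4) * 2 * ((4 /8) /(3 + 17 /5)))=134929485 /4060528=33.23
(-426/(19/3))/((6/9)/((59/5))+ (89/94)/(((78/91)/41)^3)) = -1530962208/2358530768327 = -0.00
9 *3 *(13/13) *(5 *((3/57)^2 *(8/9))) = 0.33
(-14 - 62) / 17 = -76 / 17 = -4.47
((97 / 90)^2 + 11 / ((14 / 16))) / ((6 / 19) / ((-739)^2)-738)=-8079640108237 / 434192080795200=-0.02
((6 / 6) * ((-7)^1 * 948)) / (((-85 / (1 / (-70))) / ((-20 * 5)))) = 1896 / 17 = 111.53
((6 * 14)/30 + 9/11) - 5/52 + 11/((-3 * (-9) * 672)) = 45698993/12972960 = 3.52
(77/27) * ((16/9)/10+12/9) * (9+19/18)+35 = 856583/10935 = 78.33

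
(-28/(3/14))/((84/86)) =-133.78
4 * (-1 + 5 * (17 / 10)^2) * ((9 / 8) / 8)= 2421 / 320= 7.57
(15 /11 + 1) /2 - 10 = -97 /11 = -8.82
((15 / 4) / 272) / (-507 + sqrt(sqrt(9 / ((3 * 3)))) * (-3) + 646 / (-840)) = -0.00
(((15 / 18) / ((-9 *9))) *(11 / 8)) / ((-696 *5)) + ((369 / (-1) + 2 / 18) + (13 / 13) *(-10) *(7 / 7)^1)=-1025291509 / 2706048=-378.89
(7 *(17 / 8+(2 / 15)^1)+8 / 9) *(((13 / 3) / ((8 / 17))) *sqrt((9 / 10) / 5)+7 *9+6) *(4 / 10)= 1328431 *sqrt(2) / 72000+138253 / 300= 486.94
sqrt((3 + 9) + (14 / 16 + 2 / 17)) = sqrt(60078) / 68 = 3.60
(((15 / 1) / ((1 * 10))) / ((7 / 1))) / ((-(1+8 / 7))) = -1 / 10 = -0.10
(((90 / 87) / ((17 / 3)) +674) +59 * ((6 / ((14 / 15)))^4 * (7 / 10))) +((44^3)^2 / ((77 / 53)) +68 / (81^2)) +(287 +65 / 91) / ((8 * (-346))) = 7669279444169888704937 / 1535490617976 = 4994676850.76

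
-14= -14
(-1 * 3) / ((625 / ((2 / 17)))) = -6 / 10625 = -0.00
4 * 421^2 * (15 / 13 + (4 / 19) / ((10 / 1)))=1028706764 / 1235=832960.94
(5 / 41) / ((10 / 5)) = 5 / 82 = 0.06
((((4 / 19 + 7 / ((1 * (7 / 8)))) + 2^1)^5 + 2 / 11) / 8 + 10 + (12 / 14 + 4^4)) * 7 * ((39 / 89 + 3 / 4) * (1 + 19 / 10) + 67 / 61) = 2128174828861503655 / 4731844997792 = 449755.82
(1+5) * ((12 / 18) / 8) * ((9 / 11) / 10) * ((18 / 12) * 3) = 0.18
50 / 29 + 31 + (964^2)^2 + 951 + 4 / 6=75132421924234 / 87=863591056600.39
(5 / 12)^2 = 25 / 144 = 0.17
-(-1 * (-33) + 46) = -79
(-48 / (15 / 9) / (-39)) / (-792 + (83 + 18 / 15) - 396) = -48 / 71747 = -0.00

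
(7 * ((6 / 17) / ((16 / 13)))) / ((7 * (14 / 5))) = 195 / 1904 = 0.10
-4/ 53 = -0.08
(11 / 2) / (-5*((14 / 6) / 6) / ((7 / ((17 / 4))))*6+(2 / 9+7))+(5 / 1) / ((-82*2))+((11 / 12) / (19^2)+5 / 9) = 26726792 / 666045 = 40.13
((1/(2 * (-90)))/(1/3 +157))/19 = -1/538080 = -0.00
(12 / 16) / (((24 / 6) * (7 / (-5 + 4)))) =-3 / 112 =-0.03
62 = 62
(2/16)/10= 1/80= 0.01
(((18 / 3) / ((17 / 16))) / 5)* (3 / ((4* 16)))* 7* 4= 126 / 85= 1.48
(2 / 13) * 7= 14 / 13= 1.08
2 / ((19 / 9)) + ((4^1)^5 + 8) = 19626 / 19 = 1032.95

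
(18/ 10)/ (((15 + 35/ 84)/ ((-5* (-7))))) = 756/ 185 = 4.09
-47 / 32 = -1.47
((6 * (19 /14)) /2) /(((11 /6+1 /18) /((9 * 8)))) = 18468 /119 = 155.19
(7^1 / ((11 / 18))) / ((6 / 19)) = 399 / 11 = 36.27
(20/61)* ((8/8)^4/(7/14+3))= 40/427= 0.09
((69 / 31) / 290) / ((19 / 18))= 621 / 85405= 0.01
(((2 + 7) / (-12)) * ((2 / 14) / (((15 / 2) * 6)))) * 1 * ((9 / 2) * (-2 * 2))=3 / 70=0.04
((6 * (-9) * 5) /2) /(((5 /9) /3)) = -729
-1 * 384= -384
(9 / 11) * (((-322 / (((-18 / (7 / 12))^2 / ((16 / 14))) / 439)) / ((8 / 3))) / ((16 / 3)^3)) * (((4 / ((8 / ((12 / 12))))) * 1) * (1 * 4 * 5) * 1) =-2473765 / 720896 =-3.43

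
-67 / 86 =-0.78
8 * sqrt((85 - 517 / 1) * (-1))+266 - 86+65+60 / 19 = 96 * sqrt(3)+4715 / 19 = 414.43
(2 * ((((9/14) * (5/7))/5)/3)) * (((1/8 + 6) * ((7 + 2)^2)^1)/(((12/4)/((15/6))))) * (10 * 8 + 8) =4455/2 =2227.50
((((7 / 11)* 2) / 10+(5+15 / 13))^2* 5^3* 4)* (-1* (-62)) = 25009660440 / 20449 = 1223026.09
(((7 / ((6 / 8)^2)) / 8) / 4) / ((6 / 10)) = 35 / 54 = 0.65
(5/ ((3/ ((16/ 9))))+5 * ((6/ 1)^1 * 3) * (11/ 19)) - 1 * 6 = 25172/ 513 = 49.07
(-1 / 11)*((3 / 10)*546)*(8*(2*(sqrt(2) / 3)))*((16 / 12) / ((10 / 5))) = -74.88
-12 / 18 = -2 / 3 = -0.67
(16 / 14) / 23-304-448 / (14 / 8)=-90152 / 161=-559.95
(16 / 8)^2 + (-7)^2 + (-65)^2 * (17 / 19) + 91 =74561 / 19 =3924.26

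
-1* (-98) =98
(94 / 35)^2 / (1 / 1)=8836 / 1225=7.21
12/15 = 4/5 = 0.80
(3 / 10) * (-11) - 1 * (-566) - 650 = -873 / 10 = -87.30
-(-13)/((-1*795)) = -13/795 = -0.02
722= 722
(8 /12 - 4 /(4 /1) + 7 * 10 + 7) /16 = 115 /24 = 4.79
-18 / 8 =-9 / 4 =-2.25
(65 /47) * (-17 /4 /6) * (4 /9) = -1105 /2538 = -0.44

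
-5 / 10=-1 / 2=-0.50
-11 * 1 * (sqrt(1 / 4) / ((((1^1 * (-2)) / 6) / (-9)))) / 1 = -297 / 2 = -148.50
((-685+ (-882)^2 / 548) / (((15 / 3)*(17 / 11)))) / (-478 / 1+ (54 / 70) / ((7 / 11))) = -54242804 / 272057477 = -0.20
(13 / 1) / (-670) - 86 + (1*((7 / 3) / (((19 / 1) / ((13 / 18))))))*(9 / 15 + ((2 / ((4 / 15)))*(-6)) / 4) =-39853859 / 458280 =-86.96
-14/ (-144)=7/ 72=0.10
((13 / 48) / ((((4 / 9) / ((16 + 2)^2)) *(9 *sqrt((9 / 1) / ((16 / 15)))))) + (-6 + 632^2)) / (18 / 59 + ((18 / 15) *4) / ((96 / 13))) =2301 *sqrt(15) / 1127 + 20491880 / 49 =418209.54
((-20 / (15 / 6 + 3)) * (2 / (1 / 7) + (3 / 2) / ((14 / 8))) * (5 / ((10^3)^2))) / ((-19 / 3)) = 0.00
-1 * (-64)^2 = -4096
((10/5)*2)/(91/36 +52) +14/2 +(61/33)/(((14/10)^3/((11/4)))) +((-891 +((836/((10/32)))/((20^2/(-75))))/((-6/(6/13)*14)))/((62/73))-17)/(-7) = 201327977731/1252354740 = 160.76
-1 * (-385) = 385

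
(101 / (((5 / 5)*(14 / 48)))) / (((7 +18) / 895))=433896 / 35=12397.03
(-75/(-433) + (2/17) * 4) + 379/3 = 2804036/22083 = 126.98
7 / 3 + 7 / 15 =14 / 5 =2.80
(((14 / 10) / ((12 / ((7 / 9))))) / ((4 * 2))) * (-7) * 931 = -319333 / 4320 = -73.92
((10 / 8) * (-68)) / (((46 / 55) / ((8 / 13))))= -62.54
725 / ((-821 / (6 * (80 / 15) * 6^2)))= -835200 / 821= -1017.30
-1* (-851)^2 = -724201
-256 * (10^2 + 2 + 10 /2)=-27392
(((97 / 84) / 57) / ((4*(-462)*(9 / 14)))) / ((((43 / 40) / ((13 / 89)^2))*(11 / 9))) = -81965 / 295991500266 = -0.00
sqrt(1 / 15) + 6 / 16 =sqrt(15) / 15 + 3 / 8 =0.63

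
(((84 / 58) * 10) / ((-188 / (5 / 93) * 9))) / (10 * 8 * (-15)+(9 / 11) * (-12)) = 1925 / 5060726316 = 0.00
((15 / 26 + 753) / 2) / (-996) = -6531 / 17264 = -0.38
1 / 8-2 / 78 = 31 / 312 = 0.10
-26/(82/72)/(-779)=936/31939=0.03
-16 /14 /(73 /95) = -760 /511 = -1.49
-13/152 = -0.09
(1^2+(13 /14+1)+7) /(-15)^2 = 139 /3150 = 0.04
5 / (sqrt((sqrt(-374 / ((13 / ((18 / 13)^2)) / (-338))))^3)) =5 * 13^(3 / 4) * 187^(1 / 4) / 40392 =0.00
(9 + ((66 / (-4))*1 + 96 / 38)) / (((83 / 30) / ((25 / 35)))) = -2025 / 1577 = -1.28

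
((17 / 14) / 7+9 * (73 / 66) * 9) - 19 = 38142 / 539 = 70.76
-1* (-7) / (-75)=-7 / 75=-0.09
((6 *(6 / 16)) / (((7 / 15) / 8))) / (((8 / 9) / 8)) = 2430 / 7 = 347.14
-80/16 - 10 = -15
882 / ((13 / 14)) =12348 / 13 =949.85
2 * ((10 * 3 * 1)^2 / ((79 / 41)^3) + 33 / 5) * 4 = 2611318296 / 2465195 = 1059.27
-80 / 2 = -40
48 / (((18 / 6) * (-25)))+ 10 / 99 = -1334 / 2475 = -0.54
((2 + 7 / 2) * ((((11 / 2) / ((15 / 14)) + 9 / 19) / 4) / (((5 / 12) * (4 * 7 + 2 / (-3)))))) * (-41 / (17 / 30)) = -4653 / 95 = -48.98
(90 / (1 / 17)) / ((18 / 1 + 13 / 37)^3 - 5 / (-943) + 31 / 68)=993910329432 / 4015062693041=0.25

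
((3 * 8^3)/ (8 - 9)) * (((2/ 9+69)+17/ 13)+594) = -39808000/ 39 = -1020717.95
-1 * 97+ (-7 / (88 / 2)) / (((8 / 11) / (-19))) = -92.84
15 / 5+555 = 558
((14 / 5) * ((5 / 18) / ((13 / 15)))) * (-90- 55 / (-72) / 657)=-11461975 / 141912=-80.77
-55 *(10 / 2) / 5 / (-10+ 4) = 55 / 6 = 9.17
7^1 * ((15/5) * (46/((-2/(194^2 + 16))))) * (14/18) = -42433804/3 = -14144601.33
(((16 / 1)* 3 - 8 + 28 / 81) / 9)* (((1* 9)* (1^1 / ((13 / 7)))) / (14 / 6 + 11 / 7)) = 80066 / 14391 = 5.56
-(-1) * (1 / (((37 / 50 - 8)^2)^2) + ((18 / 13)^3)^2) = 7.05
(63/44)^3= 250047/85184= 2.94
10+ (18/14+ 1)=86/7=12.29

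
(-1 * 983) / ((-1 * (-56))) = -983 / 56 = -17.55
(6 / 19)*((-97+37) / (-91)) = 360 / 1729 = 0.21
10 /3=3.33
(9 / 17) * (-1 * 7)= -63 / 17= -3.71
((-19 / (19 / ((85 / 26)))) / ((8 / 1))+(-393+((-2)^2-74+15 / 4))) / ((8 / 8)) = -459.66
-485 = -485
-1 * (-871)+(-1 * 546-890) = -565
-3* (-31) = 93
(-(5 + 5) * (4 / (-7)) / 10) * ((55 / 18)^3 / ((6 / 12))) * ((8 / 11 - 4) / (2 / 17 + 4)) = -102850 / 3969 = -25.91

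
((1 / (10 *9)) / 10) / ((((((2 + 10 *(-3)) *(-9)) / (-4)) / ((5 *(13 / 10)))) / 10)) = -13 / 11340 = -0.00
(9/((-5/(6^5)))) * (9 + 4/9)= -132192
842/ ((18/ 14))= 5894/ 9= 654.89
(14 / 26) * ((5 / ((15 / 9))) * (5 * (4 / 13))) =420 / 169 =2.49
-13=-13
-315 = -315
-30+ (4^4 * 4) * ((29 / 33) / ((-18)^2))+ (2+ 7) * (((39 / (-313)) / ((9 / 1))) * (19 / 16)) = -27.37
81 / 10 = 8.10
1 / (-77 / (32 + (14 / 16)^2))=-2097 / 4928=-0.43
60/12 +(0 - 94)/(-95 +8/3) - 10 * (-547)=1516857/277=5476.02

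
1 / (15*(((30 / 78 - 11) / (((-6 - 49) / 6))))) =143 / 2484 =0.06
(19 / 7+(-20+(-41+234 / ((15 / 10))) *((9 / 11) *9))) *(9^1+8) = 1085858 / 77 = 14102.05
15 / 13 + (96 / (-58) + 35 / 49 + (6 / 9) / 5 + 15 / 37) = 1100971 / 1464645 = 0.75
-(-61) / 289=61 / 289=0.21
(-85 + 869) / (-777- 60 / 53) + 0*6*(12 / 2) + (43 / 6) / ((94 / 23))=0.75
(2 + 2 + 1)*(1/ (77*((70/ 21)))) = 3/ 154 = 0.02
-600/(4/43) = -6450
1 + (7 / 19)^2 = 410 / 361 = 1.14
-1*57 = -57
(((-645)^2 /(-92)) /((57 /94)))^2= 42480739175625 /763876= 55612087.79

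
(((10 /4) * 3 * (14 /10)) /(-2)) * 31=-651 /4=-162.75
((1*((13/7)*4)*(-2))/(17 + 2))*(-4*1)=416/133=3.13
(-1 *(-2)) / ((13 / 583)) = 1166 / 13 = 89.69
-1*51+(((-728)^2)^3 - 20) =148863517207035833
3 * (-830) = -2490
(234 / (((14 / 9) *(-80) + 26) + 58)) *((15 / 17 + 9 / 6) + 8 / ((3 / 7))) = -121.78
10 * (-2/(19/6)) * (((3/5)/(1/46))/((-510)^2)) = -92/137275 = -0.00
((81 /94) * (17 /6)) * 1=459 /188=2.44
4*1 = 4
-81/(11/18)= -1458/11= -132.55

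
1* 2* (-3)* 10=-60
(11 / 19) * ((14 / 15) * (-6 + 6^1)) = 0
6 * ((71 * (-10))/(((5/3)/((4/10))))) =-5112/5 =-1022.40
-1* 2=-2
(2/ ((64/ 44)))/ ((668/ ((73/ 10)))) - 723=-38636317/ 53440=-722.98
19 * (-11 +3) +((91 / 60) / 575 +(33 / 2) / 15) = -5205959 / 34500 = -150.90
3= 3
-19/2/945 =-19/1890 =-0.01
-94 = -94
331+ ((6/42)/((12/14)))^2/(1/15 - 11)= 651403/1968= 331.00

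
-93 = -93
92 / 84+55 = 1178 / 21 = 56.10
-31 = -31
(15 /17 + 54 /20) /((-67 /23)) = -1.23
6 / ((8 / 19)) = 57 / 4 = 14.25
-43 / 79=-0.54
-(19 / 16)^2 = -361 / 256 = -1.41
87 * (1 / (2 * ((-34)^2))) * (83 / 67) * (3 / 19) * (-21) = -454923 / 2943176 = -0.15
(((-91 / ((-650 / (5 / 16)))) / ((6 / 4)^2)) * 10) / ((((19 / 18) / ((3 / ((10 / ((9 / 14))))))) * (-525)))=-9 / 133000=-0.00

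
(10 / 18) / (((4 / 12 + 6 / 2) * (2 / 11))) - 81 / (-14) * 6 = 2993 / 84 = 35.63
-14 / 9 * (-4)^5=14336 / 9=1592.89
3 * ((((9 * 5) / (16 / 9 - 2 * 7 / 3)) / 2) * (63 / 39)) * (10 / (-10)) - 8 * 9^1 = -23157 / 676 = -34.26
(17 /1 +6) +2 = 25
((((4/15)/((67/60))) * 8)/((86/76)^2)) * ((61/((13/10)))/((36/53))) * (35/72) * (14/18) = 45750829600/1174039191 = 38.97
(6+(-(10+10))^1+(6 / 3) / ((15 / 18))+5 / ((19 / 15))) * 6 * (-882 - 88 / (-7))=26547132 / 665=39920.50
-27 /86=-0.31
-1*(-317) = 317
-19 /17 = -1.12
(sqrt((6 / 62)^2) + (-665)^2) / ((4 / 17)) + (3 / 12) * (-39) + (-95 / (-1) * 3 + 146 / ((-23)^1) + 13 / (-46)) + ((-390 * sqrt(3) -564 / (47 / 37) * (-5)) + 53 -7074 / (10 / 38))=26453969573 / 14260 -390 * sqrt(3)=1854441.58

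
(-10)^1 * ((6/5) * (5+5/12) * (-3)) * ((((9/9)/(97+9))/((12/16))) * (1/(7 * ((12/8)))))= 260/1113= 0.23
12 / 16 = 3 / 4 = 0.75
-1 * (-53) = 53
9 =9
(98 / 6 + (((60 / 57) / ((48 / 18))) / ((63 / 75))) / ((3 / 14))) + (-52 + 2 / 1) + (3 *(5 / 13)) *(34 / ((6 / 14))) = 14836 / 247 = 60.06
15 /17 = 0.88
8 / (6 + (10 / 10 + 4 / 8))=16 / 15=1.07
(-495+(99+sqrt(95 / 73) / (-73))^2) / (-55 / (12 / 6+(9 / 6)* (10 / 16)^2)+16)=-1198283650307 / 678445648+32769* sqrt(6935) / 4646888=-1765.63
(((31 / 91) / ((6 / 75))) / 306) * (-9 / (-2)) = 775 / 12376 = 0.06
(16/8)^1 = 2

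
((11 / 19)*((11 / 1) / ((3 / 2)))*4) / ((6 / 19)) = 484 / 9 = 53.78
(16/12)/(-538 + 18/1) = -1/390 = -0.00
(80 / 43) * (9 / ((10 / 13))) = 936 / 43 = 21.77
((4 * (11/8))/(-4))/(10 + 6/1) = -11/128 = -0.09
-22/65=-0.34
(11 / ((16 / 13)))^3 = 713.92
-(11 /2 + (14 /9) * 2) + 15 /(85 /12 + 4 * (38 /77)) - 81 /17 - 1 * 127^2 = -41334995063 /2560914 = -16140.72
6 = 6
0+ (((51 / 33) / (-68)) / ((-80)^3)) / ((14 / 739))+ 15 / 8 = 591360739 / 315392000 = 1.88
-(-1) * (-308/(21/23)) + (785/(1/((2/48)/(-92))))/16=-3972699/11776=-337.36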